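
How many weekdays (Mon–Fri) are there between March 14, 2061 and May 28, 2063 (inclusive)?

576 weekdays

March 14, 2061 is a Monday.
The range spans 806 days (inclusive of both endpoints).
806 = 7 × 115 + 1, so there are 115 full weeks plus 1 extra day.
Each full week contributes 5 weekdays (Mon–Fri): 115 × 5 = 575.
The 1 extra day is Monday — 1 of them qualifies.
Total: 575 + 1 = 576.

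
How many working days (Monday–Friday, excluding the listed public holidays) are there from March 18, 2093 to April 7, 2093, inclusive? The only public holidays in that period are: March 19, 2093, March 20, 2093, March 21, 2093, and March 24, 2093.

March 18, 2093 is a Wednesday.
From March 18, 2093 to April 7, 2093 is 21 days inclusive.
21 = 7 × 3, so the span is exactly 3 full weeks.
Each full week contributes 5 weekdays (Mon–Fri): 3 × 5 = 15.
Holidays: March 19, 2093 (Thu); March 20, 2093 (Fri); March 21, 2093 (Sat); March 24, 2093 (Tue).
3 of the 4 holidays fall on weekdays; the rest are weekends and were already excluded.
Business days: 15 − 3 = 12.

12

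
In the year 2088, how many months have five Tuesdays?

4

A month has five Tuesdays exactly when Tuesday falls within its first (length − 28) days.
Jan: 31 days, starts Thu → 5 of Thu, Fri, Sat
Feb: 29 days, starts Sun → 5 of Sun
Mar: 31 days, starts Mon → 5 of Mon, Tue, Wed ✓
Apr: 30 days, starts Thu → 5 of Thu, Fri
May: 31 days, starts Sat → 5 of Sat, Sun, Mon
Jun: 30 days, starts Tue → 5 of Tue, Wed ✓
Jul: 31 days, starts Thu → 5 of Thu, Fri, Sat
Aug: 31 days, starts Sun → 5 of Sun, Mon, Tue ✓
Sep: 30 days, starts Wed → 5 of Wed, Thu
Oct: 31 days, starts Fri → 5 of Fri, Sat, Sun
Nov: 30 days, starts Mon → 5 of Mon, Tue ✓
Dec: 31 days, starts Wed → 5 of Wed, Thu, Fri
Months with five Tuesdays: Mar, Jun, Aug, Nov.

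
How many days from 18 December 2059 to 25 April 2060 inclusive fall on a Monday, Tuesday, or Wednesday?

54

18 December 2059 is a Thursday.
That's 130 days from start to end, counting both.
130 = 7 × 18 + 4, so there are 18 full weeks plus 4 extra days.
Each full week contributes 3 days from the set (Mon, Tue, Wed): 18 × 3 = 54.
The 4 extra days are Thu, Fri, Sat, Sun — none qualify.
Total: 54 + 0 = 54.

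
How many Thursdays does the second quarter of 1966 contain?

1 April 1966 is a Friday.
The range spans 91 days (inclusive of both endpoints).
91 = 7 × 13, so the span is exactly 13 full weeks.
Each full week contributes one Thursday: 13 so far.

13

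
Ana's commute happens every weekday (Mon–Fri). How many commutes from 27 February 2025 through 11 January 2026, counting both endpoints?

27 February 2025 is a Thursday.
The range spans 319 days (inclusive of both endpoints).
319 = 7 × 45 + 4, so there are 45 full weeks plus 4 extra days.
Each full week contributes 5 weekdays (Mon–Fri): 45 × 5 = 225.
The 4 extra days are Thursday, Friday, Saturday, Sunday — 2 of them qualify.
Total: 225 + 2 = 227.

227 weekdays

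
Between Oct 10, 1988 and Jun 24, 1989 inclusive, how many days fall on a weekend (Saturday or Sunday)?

73

Oct 10, 1988 is a Monday.
From Oct 10, 1988 to Jun 24, 1989 is 258 days inclusive.
258 = 7 × 36 + 6, so there are 36 full weeks plus 6 extra days.
Each full week contributes 2 weekend days (Sat, Sun): 36 × 2 = 72.
The 6 extra days are Mon, Tue, Wed, Thu, Fri, Sat — 1 of them qualifies.
Total: 72 + 1 = 73.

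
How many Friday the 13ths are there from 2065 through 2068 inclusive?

8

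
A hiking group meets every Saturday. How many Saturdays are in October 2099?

5

2099-10-01 is a Thursday.
From 2099-10-01 to 2099-10-31 is 31 days inclusive.
31 = 7 × 4 + 3, so there are 4 full weeks plus 3 extra days.
Each full week contributes one Saturday: 4 so far.
The 3 extra days are Thu, Fri, Sat — 1 of them qualifies.
Total: 4 + 1 = 5.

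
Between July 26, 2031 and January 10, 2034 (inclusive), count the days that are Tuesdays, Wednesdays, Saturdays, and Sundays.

515

July 26, 2031 is a Saturday.
The range spans 900 days (inclusive of both endpoints).
900 = 7 × 128 + 4, so there are 128 full weeks plus 4 extra days.
Each full week contributes 4 days from the set (Tue, Wed, Sat, Sun): 128 × 4 = 512.
The 4 extra days are Sat, Sun, Mon, Tue — 3 of them qualify.
Total: 512 + 3 = 515.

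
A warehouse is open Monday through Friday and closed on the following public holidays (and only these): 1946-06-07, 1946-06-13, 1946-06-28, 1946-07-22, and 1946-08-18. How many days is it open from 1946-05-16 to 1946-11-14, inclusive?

127 business days

1946-05-16 is a Thursday.
From 1946-05-16 to 1946-11-14 is 183 days inclusive.
183 = 7 × 26 + 1, so there are 26 full weeks plus 1 extra day.
Each full week contributes 5 weekdays (Mon–Fri): 26 × 5 = 130.
The 1 extra day is Thursday — 1 of them qualifies.
Total: 130 + 1 = 131.
Holidays: 1946-06-07 (Fri); 1946-06-13 (Thu); 1946-06-28 (Fri); 1946-07-22 (Mon); 1946-08-18 (Sun).
4 of the 5 holidays fall on weekdays; the rest are weekends and were already excluded.
Business days: 131 − 4 = 127.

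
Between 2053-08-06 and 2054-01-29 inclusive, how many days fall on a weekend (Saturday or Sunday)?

2053-08-06 is a Wednesday.
From 2053-08-06 to 2054-01-29 is 177 days inclusive.
177 = 7 × 25 + 2, so there are 25 full weeks plus 2 extra days.
Each full week contributes 2 weekend days (Sat, Sun): 25 × 2 = 50.
The 2 extra days are Wed, Thu — none qualify.
Total: 50 + 0 = 50.

50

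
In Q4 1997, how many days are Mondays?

October 1, 1997 is a Wednesday.
The range spans 92 days (inclusive of both endpoints).
92 = 7 × 13 + 1, so there are 13 full weeks plus 1 extra day.
Each full week contributes one Monday: 13 so far.
The 1 extra day is Wed — none qualify.
Total: 13 + 0 = 13.

13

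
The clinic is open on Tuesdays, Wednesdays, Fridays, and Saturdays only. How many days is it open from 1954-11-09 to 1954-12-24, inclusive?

1954-11-09 is a Tuesday.
From 1954-11-09 to 1954-12-24 is 46 days inclusive.
46 = 7 × 6 + 4, so there are 6 full weeks plus 4 extra days.
Each full week contributes 4 days from the set (Tue, Wed, Fri, Sat): 6 × 4 = 24.
The 4 extra days are Tue, Wed, Thu, Fri — 3 of them qualify.
Total: 24 + 3 = 27.

27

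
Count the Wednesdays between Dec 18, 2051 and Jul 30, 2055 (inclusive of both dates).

Dec 18, 2051 is a Monday.
That's 1321 days from start to end, counting both.
1321 = 7 × 188 + 5, so there are 188 full weeks plus 5 extra days.
Each full week contributes one Wednesday: 188 so far.
The 5 extra days are Mon, Tue, Wed, Thu, Fri — 1 of them qualifies.
Total: 188 + 1 = 189.

189 Wednesdays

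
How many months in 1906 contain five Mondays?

5

A month has five Mondays exactly when Monday falls within its first (length − 28) days.
Jan: 31 days, starts Mon → 5 of Mon, Tue, Wed ✓
Feb: 28 days, starts Thu → 5 of (none)
Mar: 31 days, starts Thu → 5 of Thu, Fri, Sat
Apr: 30 days, starts Sun → 5 of Sun, Mon ✓
May: 31 days, starts Tue → 5 of Tue, Wed, Thu
Jun: 30 days, starts Fri → 5 of Fri, Sat
Jul: 31 days, starts Sun → 5 of Sun, Mon, Tue ✓
Aug: 31 days, starts Wed → 5 of Wed, Thu, Fri
Sep: 30 days, starts Sat → 5 of Sat, Sun
Oct: 31 days, starts Mon → 5 of Mon, Tue, Wed ✓
Nov: 30 days, starts Thu → 5 of Thu, Fri
Dec: 31 days, starts Sat → 5 of Sat, Sun, Mon ✓
Months with five Mondays: Jan, Apr, Jul, Oct, Dec.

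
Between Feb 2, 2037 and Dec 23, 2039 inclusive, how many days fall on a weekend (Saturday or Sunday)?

Feb 2, 2037 is a Monday.
That's 1055 days from start to end, counting both.
1055 = 7 × 150 + 5, so there are 150 full weeks plus 5 extra days.
Each full week contributes 2 weekend days (Sat, Sun): 150 × 2 = 300.
The 5 extra days are Monday, Tuesday, Wednesday, Thursday, Friday — none qualify.
Total: 300 + 0 = 300.

300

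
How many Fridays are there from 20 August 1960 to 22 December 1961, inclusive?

20 August 1960 is a Saturday.
That's 490 days from start to end, counting both.
490 = 7 × 70, so the span is exactly 70 full weeks.
Each full week contributes one Friday: 70 so far.

70 Fridays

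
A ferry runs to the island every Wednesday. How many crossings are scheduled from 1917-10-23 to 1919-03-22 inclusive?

1917-10-23 is a Tuesday.
The range spans 516 days (inclusive of both endpoints).
516 = 7 × 73 + 5, so there are 73 full weeks plus 5 extra days.
Each full week contributes one Wednesday: 73 so far.
The 5 extra days are Tuesday, Wednesday, Thursday, Friday, Saturday — 1 of them qualifies.
Total: 73 + 1 = 74.

74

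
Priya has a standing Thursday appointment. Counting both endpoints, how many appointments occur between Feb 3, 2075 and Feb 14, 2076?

Feb 3, 2075 is a Sunday.
The range spans 377 days (inclusive of both endpoints).
377 = 7 × 53 + 6, so there are 53 full weeks plus 6 extra days.
Each full week contributes one Thursday: 53 so far.
The 6 extra days are Sunday, Monday, Tuesday, Wednesday, Thursday, Friday — 1 of them qualifies.
Total: 53 + 1 = 54.

54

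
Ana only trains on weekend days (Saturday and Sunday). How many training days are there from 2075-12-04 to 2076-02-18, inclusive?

2075-12-04 is a Wednesday.
That's 77 days from start to end, counting both.
77 = 7 × 11, so the span is exactly 11 full weeks.
Each full week contributes 2 weekend days (Sat, Sun): 11 × 2 = 22.
Total: 22.

22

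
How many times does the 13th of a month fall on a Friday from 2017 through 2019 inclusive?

Friday-the-13ths by year:
2017: Jan, Oct
2018: Apr, Jul
2019: Sep, Dec

6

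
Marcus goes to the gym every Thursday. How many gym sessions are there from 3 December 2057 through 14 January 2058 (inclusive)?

6

3 December 2057 is a Monday.
From 3 December 2057 to 14 January 2058 is 43 days inclusive.
43 = 7 × 6 + 1, so there are 6 full weeks plus 1 extra day.
Each full week contributes one Thursday: 6 so far.
The 1 extra day is Monday — none qualify.
Total: 6 + 0 = 6.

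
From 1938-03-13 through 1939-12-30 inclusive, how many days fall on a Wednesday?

94

1938-03-13 is a Sunday.
From 1938-03-13 to 1939-12-30 is 658 days inclusive.
658 = 7 × 94, so the span is exactly 94 full weeks.
Each full week contributes one Wednesday: 94 so far.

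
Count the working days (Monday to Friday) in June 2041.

2041-06-01 is a Saturday.
That's 30 days from start to end, counting both.
30 = 7 × 4 + 2, so there are 4 full weeks plus 2 extra days.
Each full week contributes 5 weekdays (Mon–Fri): 4 × 5 = 20.
The 2 extra days are Saturday, Sunday — none qualify.
Total: 20 + 0 = 20.

20 weekdays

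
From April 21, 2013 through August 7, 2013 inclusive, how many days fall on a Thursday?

15 Thursdays

April 21, 2013 is a Sunday.
That's 109 days from start to end, counting both.
109 = 7 × 15 + 4, so there are 15 full weeks plus 4 extra days.
Each full week contributes one Thursday: 15 so far.
The 4 extra days are Sunday, Monday, Tuesday, Wednesday — none qualify.
Total: 15 + 0 = 15.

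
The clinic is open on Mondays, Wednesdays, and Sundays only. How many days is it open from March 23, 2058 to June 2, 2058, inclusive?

31

March 23, 2058 is a Saturday.
From March 23, 2058 to June 2, 2058 is 72 days inclusive.
72 = 7 × 10 + 2, so there are 10 full weeks plus 2 extra days.
Each full week contributes 3 days from the set (Mon, Wed, Sun): 10 × 3 = 30.
The 2 extra days are Saturday, Sunday — 1 of them qualifies.
Total: 30 + 1 = 31.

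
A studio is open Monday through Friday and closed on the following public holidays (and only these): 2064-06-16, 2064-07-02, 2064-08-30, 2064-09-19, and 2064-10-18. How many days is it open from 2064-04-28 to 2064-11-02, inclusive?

2064-04-28 is a Monday.
From 2064-04-28 to 2064-11-02 is 189 days inclusive.
189 = 7 × 27, so the span is exactly 27 full weeks.
Each full week contributes 5 weekdays (Mon–Fri): 27 × 5 = 135.
Total: 135.
Holidays: 2064-06-16 (Mon); 2064-07-02 (Wed); 2064-08-30 (Sat); 2064-09-19 (Fri); 2064-10-18 (Sat).
3 of the 5 holidays fall on weekdays; the rest are weekends and were already excluded.
Business days: 135 − 3 = 132.

132 business days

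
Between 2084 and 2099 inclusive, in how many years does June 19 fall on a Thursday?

3

Day of week of June 19 in each year:
2084: Mon, 2085: Tue, 2086: Wed, 2087: Thu ✓, 2088: Sat, 2089: Sun, 2090: Mon, 2091: Tue, 2092: Thu ✓, 2093: Fri, 2094: Sat, 2095: Sun, 2096: Tue, 2097: Wed, 2098: Thu ✓, 2099: Fri
Thursdays: 2087, 2092, 2098.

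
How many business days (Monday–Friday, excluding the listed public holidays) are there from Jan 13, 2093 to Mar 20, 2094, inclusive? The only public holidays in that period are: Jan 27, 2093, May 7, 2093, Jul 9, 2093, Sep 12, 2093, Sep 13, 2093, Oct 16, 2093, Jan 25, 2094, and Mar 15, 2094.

Jan 13, 2093 is a Tuesday.
The range spans 432 days (inclusive of both endpoints).
432 = 7 × 61 + 5, so there are 61 full weeks plus 5 extra days.
Each full week contributes 5 weekdays (Mon–Fri): 61 × 5 = 305.
The 5 extra days are Tuesday, Wednesday, Thursday, Friday, Saturday — 4 of them qualify.
Total: 305 + 4 = 309.
Holidays: Jan 27, 2093 (Tue); May 7, 2093 (Thu); Jul 9, 2093 (Thu); Sep 12, 2093 (Sat); Sep 13, 2093 (Sun); Oct 16, 2093 (Fri); Jan 25, 2094 (Mon); Mar 15, 2094 (Mon).
6 of the 8 holidays fall on weekdays; the rest are weekends and were already excluded.
Business days: 309 − 6 = 303.

303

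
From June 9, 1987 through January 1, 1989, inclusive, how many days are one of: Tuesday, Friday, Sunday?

June 9, 1987 is a Tuesday.
The range spans 573 days (inclusive of both endpoints).
573 = 7 × 81 + 6, so there are 81 full weeks plus 6 extra days.
Each full week contributes 3 days from the set (Tue, Fri, Sun): 81 × 3 = 243.
The 6 extra days are Tue, Wed, Thu, Fri, Sat, Sun — 3 of them qualify.
Total: 243 + 3 = 246.

246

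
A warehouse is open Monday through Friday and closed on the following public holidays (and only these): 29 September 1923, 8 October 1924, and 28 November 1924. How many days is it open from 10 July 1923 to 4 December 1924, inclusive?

366 working days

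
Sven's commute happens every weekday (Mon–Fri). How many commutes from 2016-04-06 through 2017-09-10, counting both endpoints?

2016-04-06 is a Wednesday.
The range spans 523 days (inclusive of both endpoints).
523 = 7 × 74 + 5, so there are 74 full weeks plus 5 extra days.
Each full week contributes 5 weekdays (Mon–Fri): 74 × 5 = 370.
The 5 extra days are Wednesday, Thursday, Friday, Saturday, Sunday — 3 of them qualify.
Total: 370 + 3 = 373.

373 weekdays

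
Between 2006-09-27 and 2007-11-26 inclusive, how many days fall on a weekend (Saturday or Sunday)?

122

2006-09-27 is a Wednesday.
The range spans 426 days (inclusive of both endpoints).
426 = 7 × 60 + 6, so there are 60 full weeks plus 6 extra days.
Each full week contributes 2 weekend days (Sat, Sun): 60 × 2 = 120.
The 6 extra days are Wed, Thu, Fri, Sat, Sun, Mon — 2 of them qualify.
Total: 120 + 2 = 122.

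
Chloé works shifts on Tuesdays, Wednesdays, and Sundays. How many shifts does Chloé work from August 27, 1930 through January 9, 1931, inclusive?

58

August 27, 1930 is a Wednesday.
From August 27, 1930 to January 9, 1931 is 136 days inclusive.
136 = 7 × 19 + 3, so there are 19 full weeks plus 3 extra days.
Each full week contributes 3 days from the set (Tue, Wed, Sun): 19 × 3 = 57.
The 3 extra days are Wednesday, Thursday, Friday — 1 of them qualifies.
Total: 57 + 1 = 58.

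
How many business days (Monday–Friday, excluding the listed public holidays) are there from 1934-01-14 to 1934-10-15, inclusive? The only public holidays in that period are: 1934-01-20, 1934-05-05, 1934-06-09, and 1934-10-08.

195 business days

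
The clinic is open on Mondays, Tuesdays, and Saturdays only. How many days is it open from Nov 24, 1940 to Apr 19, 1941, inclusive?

Nov 24, 1940 is a Sunday.
The range spans 147 days (inclusive of both endpoints).
147 = 7 × 21, so the span is exactly 21 full weeks.
Each full week contributes 3 days from the set (Mon, Tue, Sat): 21 × 3 = 63.
Total: 63.

63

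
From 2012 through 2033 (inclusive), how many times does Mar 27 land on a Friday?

Day of week of March 27 in each year:
2012: Tue, 2013: Wed, 2014: Thu, 2015: Fri ✓, 2016: Sun, 2017: Mon, 2018: Tue, 2019: Wed, 2020: Fri ✓, 2021: Sat, 2022: Sun, 2023: Mon, 2024: Wed, 2025: Thu, 2026: Fri ✓, 2027: Sat, 2028: Mon, 2029: Tue, 2030: Wed, 2031: Thu, 2032: Sat, 2033: Sun
Fridays: 2015, 2020, 2026.

3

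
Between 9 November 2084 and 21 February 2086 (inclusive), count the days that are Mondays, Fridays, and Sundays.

201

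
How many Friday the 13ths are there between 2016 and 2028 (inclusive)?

21

Friday-the-13ths by year:
2016: May
2017: Jan, Oct
2018: Apr, Jul
2019: Sep, Dec
2020: Mar, Nov
2021: Aug
2022: May
2023: Jan, Oct
2024: Sep, Dec
2025: Jun
2026: Feb, Mar, Nov
2027: Aug
2028: Oct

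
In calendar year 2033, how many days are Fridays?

52

Jan 1, 2033 is a Saturday.
From Jan 1, 2033 to Dec 31, 2033 is 365 days inclusive.
365 = 7 × 52 + 1, so there are 52 full weeks plus 1 extra day.
Each full week contributes one Friday: 52 so far.
The 1 extra day is Sat — none qualify.
Total: 52 + 0 = 52.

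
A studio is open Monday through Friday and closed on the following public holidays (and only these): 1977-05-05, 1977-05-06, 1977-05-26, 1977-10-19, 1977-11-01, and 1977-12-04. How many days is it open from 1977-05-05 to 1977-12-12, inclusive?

1977-05-05 is a Thursday.
The range spans 222 days (inclusive of both endpoints).
222 = 7 × 31 + 5, so there are 31 full weeks plus 5 extra days.
Each full week contributes 5 weekdays (Mon–Fri): 31 × 5 = 155.
The 5 extra days are Thursday, Friday, Saturday, Sunday, Monday — 3 of them qualify.
Total: 155 + 3 = 158.
Holidays: 1977-05-05 (Thu); 1977-05-06 (Fri); 1977-05-26 (Thu); 1977-10-19 (Wed); 1977-11-01 (Tue); 1977-12-04 (Sun).
5 of the 6 holidays fall on weekdays; the rest are weekends and were already excluded.
Business days: 158 − 5 = 153.

153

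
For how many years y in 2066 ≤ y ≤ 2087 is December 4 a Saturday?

3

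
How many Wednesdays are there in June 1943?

5

June 1, 1943 is a Tuesday.
That's 30 days from start to end, counting both.
30 = 7 × 4 + 2, so there are 4 full weeks plus 2 extra days.
Each full week contributes one Wednesday: 4 so far.
The 2 extra days are Tue, Wed — 1 of them qualifies.
Total: 4 + 1 = 5.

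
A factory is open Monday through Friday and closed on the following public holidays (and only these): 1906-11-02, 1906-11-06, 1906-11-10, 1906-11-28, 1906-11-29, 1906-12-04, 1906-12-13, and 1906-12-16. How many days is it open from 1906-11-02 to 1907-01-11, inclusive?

45 business days

1906-11-02 is a Friday.
From 1906-11-02 to 1907-01-11 is 71 days inclusive.
71 = 7 × 10 + 1, so there are 10 full weeks plus 1 extra day.
Each full week contributes 5 weekdays (Mon–Fri): 10 × 5 = 50.
The 1 extra day is Fri — 1 of them qualifies.
Total: 50 + 1 = 51.
Holidays: 1906-11-02 (Fri); 1906-11-06 (Tue); 1906-11-10 (Sat); 1906-11-28 (Wed); 1906-11-29 (Thu); 1906-12-04 (Tue); 1906-12-13 (Thu); 1906-12-16 (Sun).
6 of the 8 holidays fall on weekdays; the rest are weekends and were already excluded.
Business days: 51 − 6 = 45.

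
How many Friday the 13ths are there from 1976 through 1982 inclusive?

12

Friday-the-13ths by year:
1976: Feb, Aug
1977: May
1978: Jan, Oct
1979: Apr, Jul
1980: Jun
1981: Feb, Mar, Nov
1982: Aug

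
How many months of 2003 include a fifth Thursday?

4

A month has five Thursdays exactly when Thursday falls within its first (length − 28) days.
Jan: 31 days, starts Wed → 5 of Wed, Thu, Fri ✓
Feb: 28 days, starts Sat → 5 of (none)
Mar: 31 days, starts Sat → 5 of Sat, Sun, Mon
Apr: 30 days, starts Tue → 5 of Tue, Wed
May: 31 days, starts Thu → 5 of Thu, Fri, Sat ✓
Jun: 30 days, starts Sun → 5 of Sun, Mon
Jul: 31 days, starts Tue → 5 of Tue, Wed, Thu ✓
Aug: 31 days, starts Fri → 5 of Fri, Sat, Sun
Sep: 30 days, starts Mon → 5 of Mon, Tue
Oct: 31 days, starts Wed → 5 of Wed, Thu, Fri ✓
Nov: 30 days, starts Sat → 5 of Sat, Sun
Dec: 31 days, starts Mon → 5 of Mon, Tue, Wed
Months with five Thursdays: Jan, May, Jul, Oct.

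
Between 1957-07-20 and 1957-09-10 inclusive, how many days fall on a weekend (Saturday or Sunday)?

1957-07-20 is a Saturday.
From 1957-07-20 to 1957-09-10 is 53 days inclusive.
53 = 7 × 7 + 4, so there are 7 full weeks plus 4 extra days.
Each full week contributes 2 weekend days (Sat, Sun): 7 × 2 = 14.
The 4 extra days are Sat, Sun, Mon, Tue — 2 of them qualify.
Total: 14 + 2 = 16.

16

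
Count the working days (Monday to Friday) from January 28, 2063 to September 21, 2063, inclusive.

170 weekdays

January 28, 2063 is a Sunday.
That's 237 days from start to end, counting both.
237 = 7 × 33 + 6, so there are 33 full weeks plus 6 extra days.
Each full week contributes 5 weekdays (Mon–Fri): 33 × 5 = 165.
The 6 extra days are Sun, Mon, Tue, Wed, Thu, Fri — 5 of them qualify.
Total: 165 + 5 = 170.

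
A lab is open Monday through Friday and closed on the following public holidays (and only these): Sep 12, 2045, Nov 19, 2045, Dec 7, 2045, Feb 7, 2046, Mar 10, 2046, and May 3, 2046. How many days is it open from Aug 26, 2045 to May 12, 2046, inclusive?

181

Aug 26, 2045 is a Saturday.
The range spans 260 days (inclusive of both endpoints).
260 = 7 × 37 + 1, so there are 37 full weeks plus 1 extra day.
Each full week contributes 5 weekdays (Mon–Fri): 37 × 5 = 185.
The 1 extra day is Saturday — none qualify.
Total: 185 + 0 = 185.
Holidays: Sep 12, 2045 (Tue); Nov 19, 2045 (Sun); Dec 7, 2045 (Thu); Feb 7, 2046 (Wed); Mar 10, 2046 (Sat); May 3, 2046 (Thu).
4 of the 6 holidays fall on weekdays; the rest are weekends and were already excluded.
Business days: 185 − 4 = 181.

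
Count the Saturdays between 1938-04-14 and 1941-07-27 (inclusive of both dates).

172 Saturdays

1938-04-14 is a Thursday.
That's 1201 days from start to end, counting both.
1201 = 7 × 171 + 4, so there are 171 full weeks plus 4 extra days.
Each full week contributes one Saturday: 171 so far.
The 4 extra days are Thursday, Friday, Saturday, Sunday — 1 of them qualifies.
Total: 171 + 1 = 172.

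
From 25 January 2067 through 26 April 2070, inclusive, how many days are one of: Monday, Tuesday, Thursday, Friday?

679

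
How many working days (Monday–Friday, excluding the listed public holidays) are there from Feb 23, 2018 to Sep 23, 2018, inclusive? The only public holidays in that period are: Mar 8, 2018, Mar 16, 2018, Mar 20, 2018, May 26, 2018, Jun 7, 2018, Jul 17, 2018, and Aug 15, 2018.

145 working days

Feb 23, 2018 is a Friday.
The range spans 213 days (inclusive of both endpoints).
213 = 7 × 30 + 3, so there are 30 full weeks plus 3 extra days.
Each full week contributes 5 weekdays (Mon–Fri): 30 × 5 = 150.
The 3 extra days are Fri, Sat, Sun — 1 of them qualifies.
Total: 150 + 1 = 151.
Holidays: Mar 8, 2018 (Thu); Mar 16, 2018 (Fri); Mar 20, 2018 (Tue); May 26, 2018 (Sat); Jun 7, 2018 (Thu); Jul 17, 2018 (Tue); Aug 15, 2018 (Wed).
6 of the 7 holidays fall on weekdays; the rest are weekends and were already excluded.
Business days: 151 − 6 = 145.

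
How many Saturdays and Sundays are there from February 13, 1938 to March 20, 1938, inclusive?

11

February 13, 1938 is a Sunday.
That's 36 days from start to end, counting both.
36 = 7 × 5 + 1, so there are 5 full weeks plus 1 extra day.
Each full week contributes 2 weekend days (Sat, Sun): 5 × 2 = 10.
The 1 extra day is Sun — 1 of them qualifies.
Total: 10 + 1 = 11.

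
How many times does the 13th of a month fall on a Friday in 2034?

2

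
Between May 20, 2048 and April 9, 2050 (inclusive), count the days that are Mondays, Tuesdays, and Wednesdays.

May 20, 2048 is a Wednesday.
The range spans 690 days (inclusive of both endpoints).
690 = 7 × 98 + 4, so there are 98 full weeks plus 4 extra days.
Each full week contributes 3 days from the set (Mon, Tue, Wed): 98 × 3 = 294.
The 4 extra days are Wed, Thu, Fri, Sat — 1 of them qualifies.
Total: 294 + 1 = 295.

295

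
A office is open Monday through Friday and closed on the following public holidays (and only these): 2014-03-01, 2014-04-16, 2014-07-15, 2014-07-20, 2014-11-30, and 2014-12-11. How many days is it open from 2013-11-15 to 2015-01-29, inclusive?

312 business days

2013-11-15 is a Friday.
From 2013-11-15 to 2015-01-29 is 441 days inclusive.
441 = 7 × 63, so the span is exactly 63 full weeks.
Each full week contributes 5 weekdays (Mon–Fri): 63 × 5 = 315.
Holidays: 2014-03-01 (Sat); 2014-04-16 (Wed); 2014-07-15 (Tue); 2014-07-20 (Sun); 2014-11-30 (Sun); 2014-12-11 (Thu).
3 of the 6 holidays fall on weekdays; the rest are weekends and were already excluded.
Business days: 315 − 3 = 312.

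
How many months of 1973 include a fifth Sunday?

4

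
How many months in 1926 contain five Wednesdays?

4

A month has five Wednesdays exactly when Wednesday falls within its first (length − 28) days.
Jan: 31 days, starts Fri → 5 of Fri, Sat, Sun
Feb: 28 days, starts Mon → 5 of (none)
Mar: 31 days, starts Mon → 5 of Mon, Tue, Wed ✓
Apr: 30 days, starts Thu → 5 of Thu, Fri
May: 31 days, starts Sat → 5 of Sat, Sun, Mon
Jun: 30 days, starts Tue → 5 of Tue, Wed ✓
Jul: 31 days, starts Thu → 5 of Thu, Fri, Sat
Aug: 31 days, starts Sun → 5 of Sun, Mon, Tue
Sep: 30 days, starts Wed → 5 of Wed, Thu ✓
Oct: 31 days, starts Fri → 5 of Fri, Sat, Sun
Nov: 30 days, starts Mon → 5 of Mon, Tue
Dec: 31 days, starts Wed → 5 of Wed, Thu, Fri ✓
Months with five Wednesdays: Mar, Jun, Sep, Dec.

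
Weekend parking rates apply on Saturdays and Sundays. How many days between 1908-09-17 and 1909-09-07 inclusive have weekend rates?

1908-09-17 is a Thursday.
From 1908-09-17 to 1909-09-07 is 356 days inclusive.
356 = 7 × 50 + 6, so there are 50 full weeks plus 6 extra days.
Each full week contributes 2 weekend days (Sat, Sun): 50 × 2 = 100.
The 6 extra days are Thu, Fri, Sat, Sun, Mon, Tue — 2 of them qualify.
Total: 100 + 2 = 102.

102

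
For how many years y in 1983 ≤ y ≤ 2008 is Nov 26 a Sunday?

4

Day of week of November 26 in each year:
1983: Sat, 1984: Mon, 1985: Tue, 1986: Wed, 1987: Thu, 1988: Sat, 1989: Sun ✓, 1990: Mon, 1991: Tue, 1992: Thu, 1993: Fri, 1994: Sat, 1995: Sun ✓, 1996: Tue, 1997: Wed, 1998: Thu, 1999: Fri, 2000: Sun ✓, 2001: Mon, 2002: Tue, 2003: Wed, 2004: Fri, 2005: Sat, 2006: Sun ✓, 2007: Mon, 2008: Wed
Sundays: 1989, 1995, 2000, 2006.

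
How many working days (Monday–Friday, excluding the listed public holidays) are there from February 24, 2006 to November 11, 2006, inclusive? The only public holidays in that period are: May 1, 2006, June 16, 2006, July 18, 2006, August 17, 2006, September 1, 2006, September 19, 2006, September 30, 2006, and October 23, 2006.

February 24, 2006 is a Friday.
From February 24, 2006 to November 11, 2006 is 261 days inclusive.
261 = 7 × 37 + 2, so there are 37 full weeks plus 2 extra days.
Each full week contributes 5 weekdays (Mon–Fri): 37 × 5 = 185.
The 2 extra days are Fri, Sat — 1 of them qualifies.
Total: 185 + 1 = 186.
Holidays: May 1, 2006 (Mon); June 16, 2006 (Fri); July 18, 2006 (Tue); August 17, 2006 (Thu); September 1, 2006 (Fri); September 19, 2006 (Tue); September 30, 2006 (Sat); October 23, 2006 (Mon).
7 of the 8 holidays fall on weekdays; the rest are weekends and were already excluded.
Business days: 186 − 7 = 179.

179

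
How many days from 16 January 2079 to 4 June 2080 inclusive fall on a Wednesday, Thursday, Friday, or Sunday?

288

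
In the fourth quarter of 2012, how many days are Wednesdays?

13

2012-10-01 is a Monday.
That's 92 days from start to end, counting both.
92 = 7 × 13 + 1, so there are 13 full weeks plus 1 extra day.
Each full week contributes one Wednesday: 13 so far.
The 1 extra day is Monday — none qualify.
Total: 13 + 0 = 13.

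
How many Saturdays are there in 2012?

1 January 2012 is a Sunday.
From 1 January 2012 to 31 December 2012 is 366 days inclusive.
366 = 7 × 52 + 2, so there are 52 full weeks plus 2 extra days.
Each full week contributes one Saturday: 52 so far.
The 2 extra days are Sunday, Monday — none qualify.
Total: 52 + 0 = 52.

52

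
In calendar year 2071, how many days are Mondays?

1 January 2071 is a Thursday.
The range spans 365 days (inclusive of both endpoints).
365 = 7 × 52 + 1, so there are 52 full weeks plus 1 extra day.
Each full week contributes one Monday: 52 so far.
The 1 extra day is Thursday — none qualify.
Total: 52 + 0 = 52.

52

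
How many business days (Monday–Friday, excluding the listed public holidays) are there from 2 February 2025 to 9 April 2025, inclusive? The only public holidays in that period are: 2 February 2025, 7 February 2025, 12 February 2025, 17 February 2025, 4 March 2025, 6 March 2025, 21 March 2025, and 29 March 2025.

42 business days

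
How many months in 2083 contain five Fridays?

A month has five Fridays exactly when Friday falls within its first (length − 28) days.
Jan: 31 days, starts Fri → 5 of Fri, Sat, Sun ✓
Feb: 28 days, starts Mon → 5 of (none)
Mar: 31 days, starts Mon → 5 of Mon, Tue, Wed
Apr: 30 days, starts Thu → 5 of Thu, Fri ✓
May: 31 days, starts Sat → 5 of Sat, Sun, Mon
Jun: 30 days, starts Tue → 5 of Tue, Wed
Jul: 31 days, starts Thu → 5 of Thu, Fri, Sat ✓
Aug: 31 days, starts Sun → 5 of Sun, Mon, Tue
Sep: 30 days, starts Wed → 5 of Wed, Thu
Oct: 31 days, starts Fri → 5 of Fri, Sat, Sun ✓
Nov: 30 days, starts Mon → 5 of Mon, Tue
Dec: 31 days, starts Wed → 5 of Wed, Thu, Fri ✓
Months with five Fridays: Jan, Apr, Jul, Oct, Dec.

5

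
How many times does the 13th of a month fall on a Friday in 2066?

The 13th falls on a Friday when the month's 13th has weekday Fri.
Jan 13 is Wed; Feb 13 is Sat; Mar 13 is Sat; Apr 13 is Tue; May 13 is Thu; Jun 13 is Sun; Jul 13 is Tue; Aug 13 is Fri ✓; Sep 13 is Mon; Oct 13 is Wed; Nov 13 is Sat; Dec 13 is Mon.
Friday the 13ths: Aug.

1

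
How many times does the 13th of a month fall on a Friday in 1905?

The 13th falls on a Friday when the month's 13th has weekday Fri.
Jan 13 is Fri ✓; Feb 13 is Mon; Mar 13 is Mon; Apr 13 is Thu; May 13 is Sat; Jun 13 is Tue; Jul 13 is Thu; Aug 13 is Sun; Sep 13 is Wed; Oct 13 is Fri ✓; Nov 13 is Mon; Dec 13 is Wed.
Friday the 13ths: Jan, Oct.

2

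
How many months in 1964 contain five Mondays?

A month has five Mondays exactly when Monday falls within its first (length − 28) days.
Jan: 31 days, starts Wed → 5 of Wed, Thu, Fri
Feb: 29 days, starts Sat → 5 of Sat
Mar: 31 days, starts Sun → 5 of Sun, Mon, Tue ✓
Apr: 30 days, starts Wed → 5 of Wed, Thu
May: 31 days, starts Fri → 5 of Fri, Sat, Sun
Jun: 30 days, starts Mon → 5 of Mon, Tue ✓
Jul: 31 days, starts Wed → 5 of Wed, Thu, Fri
Aug: 31 days, starts Sat → 5 of Sat, Sun, Mon ✓
Sep: 30 days, starts Tue → 5 of Tue, Wed
Oct: 31 days, starts Thu → 5 of Thu, Fri, Sat
Nov: 30 days, starts Sun → 5 of Sun, Mon ✓
Dec: 31 days, starts Tue → 5 of Tue, Wed, Thu
Months with five Mondays: Mar, Jun, Aug, Nov.

4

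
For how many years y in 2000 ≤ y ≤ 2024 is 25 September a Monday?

4

Day of week of September 25 in each year:
2000: Mon ✓, 2001: Tue, 2002: Wed, 2003: Thu, 2004: Sat, 2005: Sun, 2006: Mon ✓, 2007: Tue, 2008: Thu, 2009: Fri, 2010: Sat, 2011: Sun, 2012: Tue, 2013: Wed, 2014: Thu, 2015: Fri, 2016: Sun, 2017: Mon ✓, 2018: Tue, 2019: Wed, 2020: Fri, 2021: Sat, 2022: Sun, 2023: Mon ✓, 2024: Wed
Mondays: 2000, 2006, 2017, 2023.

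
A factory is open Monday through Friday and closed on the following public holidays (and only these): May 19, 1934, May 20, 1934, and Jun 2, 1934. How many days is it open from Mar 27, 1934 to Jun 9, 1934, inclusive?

54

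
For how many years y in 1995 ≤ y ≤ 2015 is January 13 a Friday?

3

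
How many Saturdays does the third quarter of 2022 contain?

13

1 July 2022 is a Friday.
From 1 July 2022 to 30 September 2022 is 92 days inclusive.
92 = 7 × 13 + 1, so there are 13 full weeks plus 1 extra day.
Each full week contributes one Saturday: 13 so far.
The 1 extra day is Fri — none qualify.
Total: 13 + 0 = 13.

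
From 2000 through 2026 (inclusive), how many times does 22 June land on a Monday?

4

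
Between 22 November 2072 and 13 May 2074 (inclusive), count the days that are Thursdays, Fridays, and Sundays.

22 November 2072 is a Tuesday.
From 22 November 2072 to 13 May 2074 is 538 days inclusive.
538 = 7 × 76 + 6, so there are 76 full weeks plus 6 extra days.
Each full week contributes 3 days from the set (Thu, Fri, Sun): 76 × 3 = 228.
The 6 extra days are Tue, Wed, Thu, Fri, Sat, Sun — 3 of them qualify.
Total: 228 + 3 = 231.

231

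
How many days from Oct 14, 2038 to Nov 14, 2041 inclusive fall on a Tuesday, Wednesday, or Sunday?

483

Oct 14, 2038 is a Thursday.
The range spans 1128 days (inclusive of both endpoints).
1128 = 7 × 161 + 1, so there are 161 full weeks plus 1 extra day.
Each full week contributes 3 days from the set (Tue, Wed, Sun): 161 × 3 = 483.
The 1 extra day is Thursday — none qualify.
Total: 483 + 0 = 483.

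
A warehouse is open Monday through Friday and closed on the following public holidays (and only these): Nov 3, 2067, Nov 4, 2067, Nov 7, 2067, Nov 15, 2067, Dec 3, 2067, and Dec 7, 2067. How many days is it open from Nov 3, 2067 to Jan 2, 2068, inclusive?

38 business days

Nov 3, 2067 is a Thursday.
The range spans 61 days (inclusive of both endpoints).
61 = 7 × 8 + 5, so there are 8 full weeks plus 5 extra days.
Each full week contributes 5 weekdays (Mon–Fri): 8 × 5 = 40.
The 5 extra days are Thu, Fri, Sat, Sun, Mon — 3 of them qualify.
Total: 40 + 3 = 43.
Holidays: Nov 3, 2067 (Thu); Nov 4, 2067 (Fri); Nov 7, 2067 (Mon); Nov 15, 2067 (Tue); Dec 3, 2067 (Sat); Dec 7, 2067 (Wed).
5 of the 6 holidays fall on weekdays; the rest are weekends and were already excluded.
Business days: 43 − 5 = 38.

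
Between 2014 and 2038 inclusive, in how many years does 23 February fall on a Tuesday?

4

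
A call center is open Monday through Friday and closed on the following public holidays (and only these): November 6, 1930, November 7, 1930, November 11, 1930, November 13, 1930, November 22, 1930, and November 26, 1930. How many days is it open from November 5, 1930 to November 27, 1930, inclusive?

November 5, 1930 is a Wednesday.
That's 23 days from start to end, counting both.
23 = 7 × 3 + 2, so there are 3 full weeks plus 2 extra days.
Each full week contributes 5 weekdays (Mon–Fri): 3 × 5 = 15.
The 2 extra days are Wed, Thu — 2 of them qualify.
Total: 15 + 2 = 17.
Holidays: November 6, 1930 (Thu); November 7, 1930 (Fri); November 11, 1930 (Tue); November 13, 1930 (Thu); November 22, 1930 (Sat); November 26, 1930 (Wed).
5 of the 6 holidays fall on weekdays; the rest are weekends and were already excluded.
Business days: 17 − 5 = 12.

12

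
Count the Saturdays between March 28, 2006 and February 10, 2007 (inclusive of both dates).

March 28, 2006 is a Tuesday.
From March 28, 2006 to February 10, 2007 is 320 days inclusive.
320 = 7 × 45 + 5, so there are 45 full weeks plus 5 extra days.
Each full week contributes one Saturday: 45 so far.
The 5 extra days are Tue, Wed, Thu, Fri, Sat — 1 of them qualifies.
Total: 45 + 1 = 46.

46 Saturdays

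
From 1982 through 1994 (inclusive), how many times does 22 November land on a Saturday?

Day of week of November 22 in each year:
1982: Mon, 1983: Tue, 1984: Thu, 1985: Fri, 1986: Sat ✓, 1987: Sun, 1988: Tue, 1989: Wed, 1990: Thu, 1991: Fri, 1992: Sun, 1993: Mon, 1994: Tue
Saturdays: 1986.

1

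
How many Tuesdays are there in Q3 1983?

13

Jul 1, 1983 is a Friday.
That's 92 days from start to end, counting both.
92 = 7 × 13 + 1, so there are 13 full weeks plus 1 extra day.
Each full week contributes one Tuesday: 13 so far.
The 1 extra day is Friday — none qualify.
Total: 13 + 0 = 13.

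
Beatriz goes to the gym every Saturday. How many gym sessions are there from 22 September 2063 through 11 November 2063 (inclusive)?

8

22 September 2063 is a Saturday.
The range spans 51 days (inclusive of both endpoints).
51 = 7 × 7 + 2, so there are 7 full weeks plus 2 extra days.
Each full week contributes one Saturday: 7 so far.
The 2 extra days are Sat, Sun — 1 of them qualifies.
Total: 7 + 1 = 8.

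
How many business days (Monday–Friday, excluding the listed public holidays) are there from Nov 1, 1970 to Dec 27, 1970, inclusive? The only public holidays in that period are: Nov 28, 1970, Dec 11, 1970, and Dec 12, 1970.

Nov 1, 1970 is a Sunday.
The range spans 57 days (inclusive of both endpoints).
57 = 7 × 8 + 1, so there are 8 full weeks plus 1 extra day.
Each full week contributes 5 weekdays (Mon–Fri): 8 × 5 = 40.
The 1 extra day is Sunday — none qualify.
Total: 40 + 0 = 40.
Holidays: Nov 28, 1970 (Sat); Dec 11, 1970 (Fri); Dec 12, 1970 (Sat).
1 of the 3 holidays fall on weekdays; the rest are weekends and were already excluded.
Business days: 40 − 1 = 39.

39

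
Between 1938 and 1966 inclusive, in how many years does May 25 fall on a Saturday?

Day of week of May 25 in each year:
1938: Wed, 1939: Thu, 1940: Sat ✓, 1941: Sun, 1942: Mon, 1943: Tue, 1944: Thu, 1945: Fri, 1946: Sat ✓, 1947: Sun, 1948: Tue, 1949: Wed, 1950: Thu, 1951: Fri, 1952: Sun, 1953: Mon, 1954: Tue, 1955: Wed, 1956: Fri, 1957: Sat ✓, 1958: Sun, 1959: Mon, 1960: Wed, 1961: Thu, 1962: Fri, 1963: Sat ✓, 1964: Mon, 1965: Tue, 1966: Wed
Saturdays: 1940, 1946, 1957, 1963.

4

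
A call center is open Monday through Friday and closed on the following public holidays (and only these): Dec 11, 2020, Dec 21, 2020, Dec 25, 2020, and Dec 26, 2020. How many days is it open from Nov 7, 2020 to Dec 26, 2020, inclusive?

32

Nov 7, 2020 is a Saturday.
The range spans 50 days (inclusive of both endpoints).
50 = 7 × 7 + 1, so there are 7 full weeks plus 1 extra day.
Each full week contributes 5 weekdays (Mon–Fri): 7 × 5 = 35.
The 1 extra day is Sat — none qualify.
Total: 35 + 0 = 35.
Holidays: Dec 11, 2020 (Fri); Dec 21, 2020 (Mon); Dec 25, 2020 (Fri); Dec 26, 2020 (Sat).
3 of the 4 holidays fall on weekdays; the rest are weekends and were already excluded.
Business days: 35 − 3 = 32.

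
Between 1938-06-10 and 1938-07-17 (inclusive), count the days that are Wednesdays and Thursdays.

10

1938-06-10 is a Friday.
From 1938-06-10 to 1938-07-17 is 38 days inclusive.
38 = 7 × 5 + 3, so there are 5 full weeks plus 3 extra days.
Each full week contributes 2 days from the set (Wed, Thu): 5 × 2 = 10.
The 3 extra days are Friday, Saturday, Sunday — none qualify.
Total: 10 + 0 = 10.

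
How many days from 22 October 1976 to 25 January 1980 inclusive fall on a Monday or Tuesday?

22 October 1976 is a Friday.
That's 1191 days from start to end, counting both.
1191 = 7 × 170 + 1, so there are 170 full weeks plus 1 extra day.
Each full week contributes 2 days from the set (Mon, Tue): 170 × 2 = 340.
The 1 extra day is Friday — none qualify.
Total: 340 + 0 = 340.

340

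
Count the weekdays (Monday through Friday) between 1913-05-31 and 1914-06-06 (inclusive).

265

1913-05-31 is a Saturday.
From 1913-05-31 to 1914-06-06 is 372 days inclusive.
372 = 7 × 53 + 1, so there are 53 full weeks plus 1 extra day.
Each full week contributes 5 weekdays (Mon–Fri): 53 × 5 = 265.
The 1 extra day is Sat — none qualify.
Total: 265 + 0 = 265.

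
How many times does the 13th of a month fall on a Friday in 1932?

The 13th falls on a Friday when the month's 13th has weekday Fri.
Jan 13 is Wed; Feb 13 is Sat; Mar 13 is Sun; Apr 13 is Wed; May 13 is Fri ✓; Jun 13 is Mon; Jul 13 is Wed; Aug 13 is Sat; Sep 13 is Tue; Oct 13 is Thu; Nov 13 is Sun; Dec 13 is Tue.
Friday the 13ths: May.

1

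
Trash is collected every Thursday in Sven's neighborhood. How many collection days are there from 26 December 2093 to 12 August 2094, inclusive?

33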